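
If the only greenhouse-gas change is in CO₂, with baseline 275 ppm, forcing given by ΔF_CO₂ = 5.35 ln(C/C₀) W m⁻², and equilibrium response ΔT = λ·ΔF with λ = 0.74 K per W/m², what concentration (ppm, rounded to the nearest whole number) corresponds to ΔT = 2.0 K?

C ≈ 456 ppm

Required forcing: ΔF = ΔT/λ = 2.0/0.74 = 2.7027 W/m².
Then ln(C/275) = ΔF/5.35 = 2.7027/5.35 = 0.50518.
So C = 275 × e^0.50518 = 275 × 1.65728 = 455.75 ppm.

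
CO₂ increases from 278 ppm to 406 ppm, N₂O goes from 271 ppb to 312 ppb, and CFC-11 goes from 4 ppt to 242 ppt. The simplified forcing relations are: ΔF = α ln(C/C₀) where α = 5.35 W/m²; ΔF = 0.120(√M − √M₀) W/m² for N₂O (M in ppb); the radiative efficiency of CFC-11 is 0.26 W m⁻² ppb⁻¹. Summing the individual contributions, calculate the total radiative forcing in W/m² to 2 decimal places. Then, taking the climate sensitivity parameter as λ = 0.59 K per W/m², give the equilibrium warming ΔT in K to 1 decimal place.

ΔF = 2.23 W/m²; ΔT = 1.3 K

CO₂: 5.35 × ln(406/278) = 5.35 × ln(1.46043) = 5.35 × 0.37873 = 2.0262 W/m².
N₂O: 0.120 × (√312 − √271) = 0.120 × (17.6635 − 16.4621) = 0.120 × 1.2014 = 0.1442 W/m².
CFC-11: Δ = 242 − 4 = 238 ppt = 0.238 ppb; ΔF = 0.26 × 0.238 = 0.0619 W/m².
Total ΔF = 2.0262 + 0.1442 + 0.0619 = 2.2323 W/m².
ΔT = λ ΔF = 0.59 × 2.23 = 1.3157 K.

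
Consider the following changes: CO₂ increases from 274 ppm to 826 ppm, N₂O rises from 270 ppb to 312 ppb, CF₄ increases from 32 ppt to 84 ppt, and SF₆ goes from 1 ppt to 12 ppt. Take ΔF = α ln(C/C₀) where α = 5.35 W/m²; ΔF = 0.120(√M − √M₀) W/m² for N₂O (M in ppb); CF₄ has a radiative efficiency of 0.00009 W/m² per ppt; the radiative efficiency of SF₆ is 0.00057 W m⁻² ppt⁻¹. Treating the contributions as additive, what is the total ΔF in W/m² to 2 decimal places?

ΔF = 6.06 W/m²

CO₂: 5.35 × ln(826/274) = 5.35 × ln(3.01460) = 5.35 × 1.10347 = 5.9036 W/m².
N₂O: 0.120 × (√312 − √270) = 0.120 × (17.6635 − 16.4317) = 0.120 × 1.2318 = 0.1478 W/m².
CF₄: ΔF = 0.00009 × (84 − 32) = 0.00009 × 52 = 0.0047 W/m².
SF₆: ΔF = 0.00057 × (12 − 1) = 0.00057 × 11 = 0.0063 W/m².
Total ΔF = 5.9036 + 0.1478 + 0.0047 + 0.0063 = 6.0624 W/m².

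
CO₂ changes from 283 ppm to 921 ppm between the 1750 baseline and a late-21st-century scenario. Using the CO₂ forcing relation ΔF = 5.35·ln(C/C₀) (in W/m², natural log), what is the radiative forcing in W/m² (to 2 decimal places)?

ΔF = 6.31 W/m²

CO₂: 5.35 × ln(921/283) = 5.35 × ln(3.25442) = 5.35 × 1.18001 = 6.3131 W/m².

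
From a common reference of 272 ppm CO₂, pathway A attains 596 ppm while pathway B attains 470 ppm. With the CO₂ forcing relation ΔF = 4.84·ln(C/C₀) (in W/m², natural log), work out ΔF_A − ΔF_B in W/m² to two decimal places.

ΔF_A = 4.84 ln(596/272) = 4.84 × 0.78444 = 3.7967 W/m².
ΔF_B = 4.84 ln(470/272) = 4.84 × 0.54693 = 2.6471 W/m².
Difference: 3.7967 − 2.6471 = 1.1496 W/m².

ΔF_A − ΔF_B = 1.15 W/m²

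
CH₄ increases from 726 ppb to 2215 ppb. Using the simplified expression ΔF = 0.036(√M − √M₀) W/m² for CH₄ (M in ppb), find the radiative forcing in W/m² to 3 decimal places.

CH₄: 0.036 × (√2215 − √726) = 0.036 × (47.0638 − 26.9444) = 0.036 × 20.1194 = 0.7243 W/m².

ΔF = 0.724 W/m²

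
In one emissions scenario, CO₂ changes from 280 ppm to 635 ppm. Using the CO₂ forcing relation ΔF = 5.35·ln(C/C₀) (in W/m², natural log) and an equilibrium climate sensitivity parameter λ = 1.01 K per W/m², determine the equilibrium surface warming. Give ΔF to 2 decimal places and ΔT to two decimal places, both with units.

CO₂: 5.35 × ln(635/280) = 5.35 × ln(2.26786) = 5.35 × 0.81884 = 4.3808 W/m².
ΔT = λ ΔF = 1.01 × 4.38 = 4.4238 K.

ΔF = 4.38 W/m²; ΔT = 4.42 K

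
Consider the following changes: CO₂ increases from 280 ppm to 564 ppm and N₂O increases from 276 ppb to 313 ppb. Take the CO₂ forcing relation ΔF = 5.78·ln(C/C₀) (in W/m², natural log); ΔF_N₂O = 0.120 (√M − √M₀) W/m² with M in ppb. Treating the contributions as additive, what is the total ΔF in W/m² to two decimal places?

ΔF = 4.18 W/m²

CO₂: 5.78 × ln(564/280) = 5.78 × ln(2.01429) = 5.78 × 0.70027 = 4.0476 W/m².
N₂O: 0.120 × (√313 − √276) = 0.120 × (17.6918 − 16.6132) = 0.120 × 1.0786 = 0.1294 W/m².
Total ΔF = 4.0476 + 0.1294 = 4.1770 W/m².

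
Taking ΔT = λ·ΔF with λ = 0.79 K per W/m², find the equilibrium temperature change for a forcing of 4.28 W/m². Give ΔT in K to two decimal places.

ΔT = λ ΔF = 0.79 × 4.28 = 3.3812 K.

ΔT = 3.38 K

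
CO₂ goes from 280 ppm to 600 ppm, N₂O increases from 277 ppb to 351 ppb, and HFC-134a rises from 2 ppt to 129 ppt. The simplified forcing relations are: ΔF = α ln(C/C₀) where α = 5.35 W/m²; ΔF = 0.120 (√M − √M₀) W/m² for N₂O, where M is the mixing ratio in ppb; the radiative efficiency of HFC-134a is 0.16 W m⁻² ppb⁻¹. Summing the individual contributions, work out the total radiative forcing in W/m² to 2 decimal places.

ΔF = 4.35 W/m²

CO₂: 5.35 × ln(600/280) = 5.35 × ln(2.14286) = 5.35 × 0.76214 = 4.0774 W/m².
N₂O: 0.120 × (√351 − √277) = 0.120 × (18.7350 − 16.6433) = 0.120 × 2.0917 = 0.2510 W/m².
HFC-134a: Δ = 129 − 2 = 127 ppt = 0.127 ppb; ΔF = 0.16 × 0.127 = 0.0203 W/m².
Total ΔF = 4.0774 + 0.2510 + 0.0203 = 4.3487 W/m².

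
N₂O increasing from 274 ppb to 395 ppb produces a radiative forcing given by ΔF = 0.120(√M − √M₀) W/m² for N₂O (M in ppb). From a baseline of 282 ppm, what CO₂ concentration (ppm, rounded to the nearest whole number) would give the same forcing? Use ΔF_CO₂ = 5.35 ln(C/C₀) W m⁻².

N₂O forcing: 0.120 × (√395 − √274) = 0.120 × (19.8746 − 16.5529) = 0.120 × 3.3217 = 0.39860 W/m².
Set 5.35 ln(C/282) = 0.39860: ln(C/282) = 0.39860/5.35 = 0.07450, so C = 282 × e^0.07450 = 282 × 1.07735 = 303.81 ppm.

C ≈ 304 ppm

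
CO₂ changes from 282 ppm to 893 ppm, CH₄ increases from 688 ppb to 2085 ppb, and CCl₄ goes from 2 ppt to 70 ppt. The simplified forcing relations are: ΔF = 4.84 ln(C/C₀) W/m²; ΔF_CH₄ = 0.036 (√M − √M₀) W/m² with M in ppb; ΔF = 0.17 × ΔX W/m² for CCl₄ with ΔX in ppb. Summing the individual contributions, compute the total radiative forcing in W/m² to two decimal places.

CO₂: 4.84 × ln(893/282) = 4.84 × ln(3.16667) = 4.84 × 1.15268 = 5.5790 W/m².
CH₄: 0.036 × (√2085 − √688) = 0.036 × (45.6618 − 26.2298) = 0.036 × 19.4320 = 0.6996 W/m².
CCl₄: Δ = 70 − 2 = 68 ppt = 0.068 ppb; ΔF = 0.17 × 0.068 = 0.0116 W/m².
Total ΔF = 5.5790 + 0.6996 + 0.0116 = 6.2902 W/m².

ΔF = 6.29 W/m²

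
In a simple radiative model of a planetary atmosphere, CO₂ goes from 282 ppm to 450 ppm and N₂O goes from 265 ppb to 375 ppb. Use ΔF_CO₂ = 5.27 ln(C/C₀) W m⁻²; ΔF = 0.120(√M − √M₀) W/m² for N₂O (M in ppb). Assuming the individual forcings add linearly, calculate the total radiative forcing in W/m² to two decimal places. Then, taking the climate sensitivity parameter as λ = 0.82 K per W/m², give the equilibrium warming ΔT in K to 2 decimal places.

ΔF = 2.83 W/m²; ΔT = 2.32 K

CO₂: 5.27 × ln(450/282) = 5.27 × ln(1.59574) = 5.27 × 0.46734 = 2.4629 W/m².
N₂O: 0.120 × (√375 − √265) = 0.120 × (19.3649 − 16.2788) = 0.120 × 3.0861 = 0.3703 W/m².
Total ΔF = 2.4629 + 0.3703 = 2.8332 W/m².
ΔT = λ ΔF = 0.82 × 2.83 = 2.3206 K.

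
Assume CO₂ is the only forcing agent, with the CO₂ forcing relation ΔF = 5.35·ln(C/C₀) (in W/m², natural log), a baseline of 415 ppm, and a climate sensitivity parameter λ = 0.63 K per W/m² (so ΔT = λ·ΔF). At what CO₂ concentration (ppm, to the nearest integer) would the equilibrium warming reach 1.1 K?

Required forcing: ΔF = ΔT/λ = 1.1/0.63 = 1.7460 W/m².
Then ln(C/415) = ΔF/5.35 = 1.7460/5.35 = 0.32636.
So C = 415 × e^0.32636 = 415 × 1.38591 = 575.15 ppm.

C ≈ 575 ppm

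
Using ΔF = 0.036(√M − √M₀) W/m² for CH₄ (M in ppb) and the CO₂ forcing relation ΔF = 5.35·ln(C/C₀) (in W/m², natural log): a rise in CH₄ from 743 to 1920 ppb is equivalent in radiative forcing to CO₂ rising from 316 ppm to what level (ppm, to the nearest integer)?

CH₄ forcing: 0.036 × (√1920 − √743) = 0.036 × (43.8178 − 27.2580) = 0.036 × 16.5598 = 0.59615 W/m².
Set 5.35 ln(C/316) = 0.59615: ln(C/316) = 0.59615/5.35 = 0.11143, so C = 316 × e^0.11143 = 316 × 1.11788 = 353.25 ppm.

C ≈ 353 ppm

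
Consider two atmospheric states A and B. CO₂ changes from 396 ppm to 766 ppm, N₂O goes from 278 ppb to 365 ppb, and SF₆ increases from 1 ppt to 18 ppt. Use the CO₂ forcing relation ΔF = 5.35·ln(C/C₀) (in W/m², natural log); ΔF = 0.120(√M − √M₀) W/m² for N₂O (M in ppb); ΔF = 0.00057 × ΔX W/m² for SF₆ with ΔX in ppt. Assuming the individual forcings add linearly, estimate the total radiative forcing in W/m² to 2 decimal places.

ΔF = 3.83 W/m²

CO₂: 5.35 × ln(766/396) = 5.35 × ln(1.93434) = 5.35 × 0.65977 = 3.5298 W/m².
N₂O: 0.120 × (√365 − √278) = 0.120 × (19.1050 − 16.6733) = 0.120 × 2.4317 = 0.2918 W/m².
SF₆: ΔF = 0.00057 × (18 − 1) = 0.00057 × 17 = 0.0097 W/m².
Total ΔF = 3.5298 + 0.2918 + 0.0097 = 3.8313 W/m².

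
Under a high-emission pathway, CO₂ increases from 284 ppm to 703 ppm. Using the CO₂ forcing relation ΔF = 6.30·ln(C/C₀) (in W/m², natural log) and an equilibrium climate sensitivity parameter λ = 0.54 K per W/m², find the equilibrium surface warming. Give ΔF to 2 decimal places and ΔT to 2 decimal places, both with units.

ΔF = 5.71 W/m²; ΔT = 3.08 K

CO₂: 6.30 × ln(703/284) = 6.30 × ln(2.47535) = 6.30 × 0.90638 = 5.7102 W/m².
ΔT = λ ΔF = 0.54 × 5.71 = 3.0834 K.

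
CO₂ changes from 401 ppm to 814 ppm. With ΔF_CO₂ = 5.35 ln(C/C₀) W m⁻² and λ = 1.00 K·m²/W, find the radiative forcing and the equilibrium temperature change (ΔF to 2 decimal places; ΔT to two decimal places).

CO₂: 5.35 × ln(814/401) = 5.35 × ln(2.02993) = 5.35 × 0.70800 = 3.7878 W/m².
ΔT = λ ΔF = 1.00 × 3.79 = 3.7900 K.

ΔF = 3.79 W/m²; ΔT = 3.79 K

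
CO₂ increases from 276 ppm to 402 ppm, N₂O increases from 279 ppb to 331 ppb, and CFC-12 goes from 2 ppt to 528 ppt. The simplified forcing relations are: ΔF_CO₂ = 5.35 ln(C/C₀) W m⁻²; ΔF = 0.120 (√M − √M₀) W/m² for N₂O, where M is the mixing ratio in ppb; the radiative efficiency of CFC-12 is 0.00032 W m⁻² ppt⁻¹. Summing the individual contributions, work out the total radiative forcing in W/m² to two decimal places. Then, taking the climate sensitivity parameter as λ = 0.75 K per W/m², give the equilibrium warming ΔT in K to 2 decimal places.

CO₂: 5.35 × ln(402/276) = 5.35 × ln(1.45652) = 5.35 × 0.37605 = 2.0119 W/m².
N₂O: 0.120 × (√331 − √279) = 0.120 × (18.1934 − 16.7033) = 0.120 × 1.4901 = 0.1788 W/m².
CFC-12: ΔF = 0.00032 × (528 − 2) = 0.00032 × 526 = 0.1683 W/m².
Total ΔF = 2.0119 + 0.1788 + 0.1683 = 2.3590 W/m².
ΔT = λ ΔF = 0.75 × 2.36 = 1.7700 K.

ΔF = 2.36 W/m²; ΔT = 1.77 K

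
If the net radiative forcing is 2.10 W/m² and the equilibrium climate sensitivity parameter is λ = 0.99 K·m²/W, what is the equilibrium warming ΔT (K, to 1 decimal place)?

ΔT = λ ΔF = 0.99 × 2.10 = 2.0790 K.

ΔT = 2.1 K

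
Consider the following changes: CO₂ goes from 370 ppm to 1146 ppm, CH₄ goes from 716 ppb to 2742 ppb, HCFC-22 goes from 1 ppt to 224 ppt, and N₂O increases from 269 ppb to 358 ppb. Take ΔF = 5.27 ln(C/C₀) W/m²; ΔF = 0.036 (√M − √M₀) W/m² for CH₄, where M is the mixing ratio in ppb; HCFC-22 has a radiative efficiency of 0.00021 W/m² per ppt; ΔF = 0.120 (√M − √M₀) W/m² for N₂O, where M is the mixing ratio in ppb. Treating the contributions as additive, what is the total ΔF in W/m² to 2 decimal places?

CO₂: 5.27 × ln(1146/370) = 5.27 × ln(3.09730) = 5.27 × 1.13053 = 5.9579 W/m².
CH₄: 0.036 × (√2742 − √716) = 0.036 × (52.3641 − 26.7582) = 0.036 × 25.6059 = 0.9218 W/m².
HCFC-22: ΔF = 0.00021 × (224 − 1) = 0.00021 × 223 = 0.0468 W/m².
N₂O: 0.120 × (√358 − √269) = 0.120 × (18.9209 − 16.4012) = 0.120 × 2.5197 = 0.3024 W/m².
Total ΔF = 5.9579 + 0.9218 + 0.0468 + 0.3024 = 7.2289 W/m².

ΔF = 7.23 W/m²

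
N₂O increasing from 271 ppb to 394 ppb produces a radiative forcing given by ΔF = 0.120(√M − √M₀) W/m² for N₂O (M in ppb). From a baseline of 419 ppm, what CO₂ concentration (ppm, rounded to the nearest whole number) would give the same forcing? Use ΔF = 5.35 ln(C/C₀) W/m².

N₂O forcing: 0.120 × (√394 − √271) = 0.120 × (19.8494 − 16.4621) = 0.120 × 3.3873 = 0.40648 W/m².
Set 5.35 ln(C/419) = 0.40648: ln(C/419) = 0.40648/5.35 = 0.07598, so C = 419 × e^0.07598 = 419 × 1.07894 = 452.08 ppm.

C ≈ 452 ppm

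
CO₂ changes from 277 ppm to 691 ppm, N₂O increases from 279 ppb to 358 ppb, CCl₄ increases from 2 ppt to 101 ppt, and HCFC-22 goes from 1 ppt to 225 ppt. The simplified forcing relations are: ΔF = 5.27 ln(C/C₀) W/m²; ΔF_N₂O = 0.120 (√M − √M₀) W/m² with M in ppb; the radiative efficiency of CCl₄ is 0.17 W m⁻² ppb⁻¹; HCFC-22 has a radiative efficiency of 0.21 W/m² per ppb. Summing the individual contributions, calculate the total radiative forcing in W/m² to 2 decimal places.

CO₂: 5.27 × ln(691/277) = 5.27 × ln(2.49458) = 5.27 × 0.91412 = 4.8174 W/m².
N₂O: 0.120 × (√358 − √279) = 0.120 × (18.9209 − 16.7033) = 0.120 × 2.2176 = 0.2661 W/m².
CCl₄: Δ = 101 − 2 = 99 ppt = 0.099 ppb; ΔF = 0.17 × 0.099 = 0.0168 W/m².
HCFC-22: Δ = 225 − 1 = 224 ppt = 0.224 ppb; ΔF = 0.21 × 0.224 = 0.0470 W/m².
Total ΔF = 4.8174 + 0.2661 + 0.0168 + 0.0470 = 5.1473 W/m².

ΔF = 5.15 W/m²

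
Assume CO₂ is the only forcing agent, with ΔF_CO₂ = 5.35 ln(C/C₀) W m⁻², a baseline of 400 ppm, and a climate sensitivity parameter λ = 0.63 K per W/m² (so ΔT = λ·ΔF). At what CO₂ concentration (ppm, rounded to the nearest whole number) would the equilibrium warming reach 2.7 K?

Required forcing: ΔF = ΔT/λ = 2.7/0.63 = 4.2857 W/m².
Then ln(C/400) = ΔF/5.35 = 4.2857/5.35 = 0.80107.
So C = 400 × e^0.80107 = 400 × 2.22792 = 891.17 ppm.

C ≈ 891 ppm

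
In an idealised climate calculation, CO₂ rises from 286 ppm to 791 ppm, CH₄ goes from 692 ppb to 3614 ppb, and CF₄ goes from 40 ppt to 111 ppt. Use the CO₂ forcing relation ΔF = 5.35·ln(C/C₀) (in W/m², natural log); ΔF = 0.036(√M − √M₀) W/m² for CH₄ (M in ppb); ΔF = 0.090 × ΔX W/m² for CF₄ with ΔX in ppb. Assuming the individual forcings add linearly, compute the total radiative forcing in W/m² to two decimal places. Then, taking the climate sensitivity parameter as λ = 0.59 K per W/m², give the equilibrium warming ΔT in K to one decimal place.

CO₂: 5.35 × ln(791/286) = 5.35 × ln(2.76573) = 5.35 × 1.01730 = 5.4426 W/m².
CH₄: 0.036 × (√3614 − √692) = 0.036 × (60.1166 − 26.3059) = 0.036 × 33.8107 = 1.2172 W/m².
CF₄: Δ = 111 − 40 = 71 ppt = 0.071 ppb; ΔF = 0.090 × 0.071 = 0.0064 W/m².
Total ΔF = 5.4426 + 1.2172 + 0.0064 = 6.6662 W/m².
ΔT = λ ΔF = 0.59 × 6.67 = 3.9353 K.

ΔF = 6.67 W/m²; ΔT = 3.9 K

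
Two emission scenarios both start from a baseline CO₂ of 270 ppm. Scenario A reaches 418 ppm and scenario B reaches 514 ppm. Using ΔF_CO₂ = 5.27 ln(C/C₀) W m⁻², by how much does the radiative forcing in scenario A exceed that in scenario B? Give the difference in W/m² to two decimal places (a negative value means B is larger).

ΔF_A = 5.27 ln(418/270) = 5.27 × 0.43706 = 2.3033 W/m².
ΔF_B = 5.27 ln(514/270) = 5.27 × 0.64380 = 3.3928 W/m².
Difference: 2.3033 − 3.3928 = -1.0895 W/m².
(Equivalently, ΔF_A − ΔF_B = 5.27 ln(418/514) = 5.27 × -0.20674 = -1.0895 W/m².)

ΔF_A − ΔF_B = -1.09 W/m²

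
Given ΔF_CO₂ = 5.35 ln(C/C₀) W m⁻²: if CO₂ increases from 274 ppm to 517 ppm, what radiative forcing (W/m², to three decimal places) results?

ΔF = 3.397 W/m²

CO₂ absorption bands are partially saturated, so forcing scales with the logarithm of the concentration ratio.
CO₂: 5.35 × ln(517/274) = 5.35 × ln(1.88686) = 5.35 × 0.63491 = 3.3968 W/m².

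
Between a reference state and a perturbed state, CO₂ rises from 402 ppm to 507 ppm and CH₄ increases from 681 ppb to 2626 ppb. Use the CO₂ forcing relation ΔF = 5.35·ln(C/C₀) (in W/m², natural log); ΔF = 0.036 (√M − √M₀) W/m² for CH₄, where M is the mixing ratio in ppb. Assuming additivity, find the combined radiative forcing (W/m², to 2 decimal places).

CO₂: 5.35 × ln(507/402) = 5.35 × ln(1.26119) = 5.35 × 0.23206 = 1.2415 W/m².
CH₄: 0.036 × (√2626 − √681) = 0.036 × (51.2445 − 26.0960) = 0.036 × 25.1485 = 0.9053 W/m².
Total ΔF = 1.2415 + 0.9053 = 2.1468 W/m².

ΔF = 2.15 W/m²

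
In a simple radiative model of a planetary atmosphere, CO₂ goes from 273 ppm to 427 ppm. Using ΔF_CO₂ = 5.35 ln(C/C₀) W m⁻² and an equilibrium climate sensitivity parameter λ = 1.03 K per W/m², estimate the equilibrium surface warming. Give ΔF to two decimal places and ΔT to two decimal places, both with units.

ΔF = 2.39 W/m²; ΔT = 2.46 K

CO₂: 5.35 × ln(427/273) = 5.35 × ln(1.56410) = 5.35 × 0.44731 = 2.3931 W/m².
ΔT = λ ΔF = 1.03 × 2.39 = 2.4617 K.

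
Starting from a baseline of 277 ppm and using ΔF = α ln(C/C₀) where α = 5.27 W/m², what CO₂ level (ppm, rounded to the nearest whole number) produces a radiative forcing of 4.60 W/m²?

Set 5.27 ln(C/277) = 4.60, so ln(C/277) = 4.60/5.27 = 0.87287.
Then C/277 = e^0.87287 = 2.39377, giving C = 277 × 2.39377 = 663.07 ppm.

C ≈ 663 ppm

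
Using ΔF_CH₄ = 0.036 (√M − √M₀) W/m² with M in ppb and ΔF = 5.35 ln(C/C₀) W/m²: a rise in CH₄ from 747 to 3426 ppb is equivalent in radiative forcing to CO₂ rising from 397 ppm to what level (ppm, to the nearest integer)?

CH₄ forcing: 0.036 × (√3426 − √747) = 0.036 × (58.5320 − 27.3313) = 0.036 × 31.2007 = 1.12323 W/m².
Set 5.35 ln(C/397) = 1.12323: ln(C/397) = 1.12323/5.35 = 0.20995, so C = 397 × e^0.20995 = 397 × 1.23362 = 489.75 ppm.

C ≈ 490 ppm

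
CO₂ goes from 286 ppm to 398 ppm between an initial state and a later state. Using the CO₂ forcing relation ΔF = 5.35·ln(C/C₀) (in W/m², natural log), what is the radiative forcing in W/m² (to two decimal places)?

CO₂: 5.35 × ln(398/286) = 5.35 × ln(1.39161) = 5.35 × 0.33046 = 1.7680 W/m².

ΔF = 1.77 W/m²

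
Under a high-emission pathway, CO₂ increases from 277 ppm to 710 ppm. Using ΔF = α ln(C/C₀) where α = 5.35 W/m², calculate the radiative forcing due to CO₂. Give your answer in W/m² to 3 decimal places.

CO₂ absorption bands are partially saturated, so forcing scales with the logarithm of the concentration ratio.
CO₂: 5.35 × ln(710/277) = 5.35 × ln(2.56318) = 5.35 × 0.94125 = 5.0357 W/m².

ΔF = 5.036 W/m²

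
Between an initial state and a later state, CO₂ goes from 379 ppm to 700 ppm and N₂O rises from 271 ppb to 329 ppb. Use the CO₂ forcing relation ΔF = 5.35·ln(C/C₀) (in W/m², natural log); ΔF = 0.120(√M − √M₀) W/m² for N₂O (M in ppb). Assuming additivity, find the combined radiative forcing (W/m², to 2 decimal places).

CO₂: 5.35 × ln(700/379) = 5.35 × ln(1.84697) = 5.35 × 0.61355 = 3.2825 W/m².
N₂O: 0.120 × (√329 − √271) = 0.120 × (18.1384 − 16.4621) = 0.120 × 1.6763 = 0.2012 W/m².
Total ΔF = 3.2825 + 0.2012 = 3.4837 W/m².

ΔF = 3.48 W/m²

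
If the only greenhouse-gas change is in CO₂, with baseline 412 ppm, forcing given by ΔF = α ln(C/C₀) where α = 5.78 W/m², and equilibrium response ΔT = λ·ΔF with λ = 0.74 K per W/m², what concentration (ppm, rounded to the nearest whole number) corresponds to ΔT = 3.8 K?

C ≈ 1002 ppm

Required forcing: ΔF = ΔT/λ = 3.8/0.74 = 5.1351 W/m².
Then ln(C/412) = ΔF/5.78 = 5.1351/5.78 = 0.88843.
So C = 412 × e^0.88843 = 412 × 2.43131 = 1001.70 ppm.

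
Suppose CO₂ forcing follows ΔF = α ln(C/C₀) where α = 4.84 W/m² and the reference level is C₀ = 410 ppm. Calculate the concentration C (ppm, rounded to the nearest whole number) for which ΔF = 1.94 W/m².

Set 4.84 ln(C/410) = 1.94, so ln(C/410) = 1.94/4.84 = 0.40083.
Then C/410 = e^0.40083 = 1.49306, giving C = 410 × 1.49306 = 612.15 ppm.

C ≈ 612 ppm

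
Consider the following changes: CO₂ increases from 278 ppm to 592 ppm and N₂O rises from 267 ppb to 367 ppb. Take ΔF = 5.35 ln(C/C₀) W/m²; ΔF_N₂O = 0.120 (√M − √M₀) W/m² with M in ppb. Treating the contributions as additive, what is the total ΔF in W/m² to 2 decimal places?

CO₂: 5.35 × ln(592/278) = 5.35 × ln(2.12950) = 5.35 × 0.75589 = 4.0440 W/m².
N₂O: 0.120 × (√367 − √267) = 0.120 × (19.1572 − 16.3401) = 0.120 × 2.8171 = 0.3381 W/m².
Total ΔF = 4.0440 + 0.3381 = 4.3821 W/m².

ΔF = 4.38 W/m²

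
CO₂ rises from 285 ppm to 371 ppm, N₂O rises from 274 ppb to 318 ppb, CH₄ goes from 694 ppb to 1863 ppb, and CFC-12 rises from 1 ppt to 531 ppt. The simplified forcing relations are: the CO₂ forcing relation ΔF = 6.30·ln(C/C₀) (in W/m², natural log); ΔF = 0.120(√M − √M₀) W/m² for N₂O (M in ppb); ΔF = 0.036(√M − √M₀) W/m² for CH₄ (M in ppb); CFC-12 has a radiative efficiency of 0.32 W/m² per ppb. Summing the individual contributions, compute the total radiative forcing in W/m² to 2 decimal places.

ΔF = 2.59 W/m²

CO₂: 6.30 × ln(371/285) = 6.30 × ln(1.30175) = 6.30 × 0.26371 = 1.6614 W/m².
N₂O: 0.120 × (√318 − √274) = 0.120 × (17.8326 − 16.5529) = 0.120 × 1.2797 = 0.1536 W/m².
CH₄: 0.036 × (√1863 − √694) = 0.036 × (43.1625 − 26.3439) = 0.036 × 16.8186 = 0.6055 W/m².
CFC-12: Δ = 531 − 1 = 530 ppt = 0.530 ppb; ΔF = 0.32 × 0.530 = 0.1696 W/m².
Total ΔF = 1.6614 + 0.1536 + 0.6055 + 0.1696 = 2.5901 W/m².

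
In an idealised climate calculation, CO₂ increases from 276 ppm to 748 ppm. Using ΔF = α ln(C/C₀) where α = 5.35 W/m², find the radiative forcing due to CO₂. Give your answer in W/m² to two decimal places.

CO₂: 5.35 × ln(748/276) = 5.35 × ln(2.71014) = 5.35 × 0.99700 = 5.3340 W/m².

ΔF = 5.33 W/m²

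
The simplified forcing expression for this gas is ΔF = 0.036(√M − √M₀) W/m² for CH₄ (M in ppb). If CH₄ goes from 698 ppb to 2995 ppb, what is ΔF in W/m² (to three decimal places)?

ΔF = 1.019 W/m²

CH₄: 0.036 × (√2995 − √698) = 0.036 × (54.7266 − 26.4197) = 0.036 × 28.3069 = 1.0190 W/m².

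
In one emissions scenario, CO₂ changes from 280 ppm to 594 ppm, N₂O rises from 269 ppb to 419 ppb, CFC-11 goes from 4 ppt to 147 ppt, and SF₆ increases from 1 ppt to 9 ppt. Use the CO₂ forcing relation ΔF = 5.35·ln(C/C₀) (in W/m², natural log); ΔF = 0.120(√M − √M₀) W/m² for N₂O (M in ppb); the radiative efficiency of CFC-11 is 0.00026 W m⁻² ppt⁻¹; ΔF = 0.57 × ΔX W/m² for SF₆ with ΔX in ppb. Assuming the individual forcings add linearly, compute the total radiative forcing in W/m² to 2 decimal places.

ΔF = 4.55 W/m²

CO₂: 5.35 × ln(594/280) = 5.35 × ln(2.12143) = 5.35 × 0.75209 = 4.0237 W/m².
N₂O: 0.120 × (√419 − √269) = 0.120 × (20.4695 − 16.4012) = 0.120 × 4.0683 = 0.4882 W/m².
CFC-11: ΔF = 0.00026 × (147 − 4) = 0.00026 × 143 = 0.0372 W/m².
SF₆: Δ = 9 − 1 = 8 ppt = 0.008 ppb; ΔF = 0.57 × 0.008 = 0.0046 W/m².
Total ΔF = 4.0237 + 0.4882 + 0.0372 + 0.0046 = 4.5537 W/m².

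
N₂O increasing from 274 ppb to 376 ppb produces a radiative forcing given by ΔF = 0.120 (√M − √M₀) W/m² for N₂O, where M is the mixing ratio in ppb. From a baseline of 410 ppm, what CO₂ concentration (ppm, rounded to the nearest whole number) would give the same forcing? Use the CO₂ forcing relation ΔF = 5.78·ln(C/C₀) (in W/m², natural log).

C ≈ 435 ppm

N₂O forcing: 0.120 × (√376 − √274) = 0.120 × (19.3907 − 16.5529) = 0.120 × 2.8378 = 0.34054 W/m².
Set 5.78 ln(C/410) = 0.34054: ln(C/410) = 0.34054/5.78 = 0.05892, so C = 410 × e^0.05892 = 410 × 1.06069 = 434.88 ppm.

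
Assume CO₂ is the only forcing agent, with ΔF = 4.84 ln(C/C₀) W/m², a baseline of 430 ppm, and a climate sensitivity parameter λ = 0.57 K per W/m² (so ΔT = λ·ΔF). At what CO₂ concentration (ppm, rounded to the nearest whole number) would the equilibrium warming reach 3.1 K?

Required forcing: ΔF = ΔT/λ = 3.1/0.57 = 5.4386 W/m².
Then ln(C/430) = ΔF/4.84 = 5.4386/4.84 = 1.12368.
So C = 430 × e^1.12368 = 430 × 3.07615 = 1322.74 ppm.

C ≈ 1323 ppm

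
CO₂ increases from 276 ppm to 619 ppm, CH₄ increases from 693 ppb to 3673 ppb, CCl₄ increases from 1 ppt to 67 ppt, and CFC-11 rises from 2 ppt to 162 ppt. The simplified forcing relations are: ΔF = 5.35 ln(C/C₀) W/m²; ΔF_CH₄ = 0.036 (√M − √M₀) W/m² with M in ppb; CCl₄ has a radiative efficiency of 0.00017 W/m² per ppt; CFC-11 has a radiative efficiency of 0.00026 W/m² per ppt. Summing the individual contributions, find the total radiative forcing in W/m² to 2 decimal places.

ΔF = 5.61 W/m²

CO₂: 5.35 × ln(619/276) = 5.35 × ln(2.24275) = 5.35 × 0.80770 = 4.3212 W/m².
CH₄: 0.036 × (√3673 − √693) = 0.036 × (60.6053 − 26.3249) = 0.036 × 34.2804 = 1.2341 W/m².
CCl₄: ΔF = 0.00017 × (67 − 1) = 0.00017 × 66 = 0.0112 W/m².
CFC-11: ΔF = 0.00026 × (162 − 2) = 0.00026 × 160 = 0.0416 W/m².
Total ΔF = 4.3212 + 1.2341 + 0.0112 + 0.0416 = 5.6081 W/m².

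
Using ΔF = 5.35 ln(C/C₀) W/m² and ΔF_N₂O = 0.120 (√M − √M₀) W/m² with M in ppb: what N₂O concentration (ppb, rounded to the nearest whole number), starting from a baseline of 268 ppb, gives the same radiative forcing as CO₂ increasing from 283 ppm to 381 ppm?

M ≈ 878 ppb

CO₂ forcing: 5.35 × ln(381/283) = 5.35 × 0.297352 = 1.59083 W/m².
Set 0.120(√M − √268) = 1.59083: √M = 1.59083/0.120 + √268 = 13.2569 + 16.3707 = 29.6276.
M = (29.6276)² = 877.79 ppb.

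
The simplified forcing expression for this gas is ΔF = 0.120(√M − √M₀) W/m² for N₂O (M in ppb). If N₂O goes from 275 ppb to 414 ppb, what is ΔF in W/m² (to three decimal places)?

N₂O: 0.120 × (√414 − √275) = 0.120 × (20.3470 − 16.5831) = 0.120 × 3.7639 = 0.4517 W/m².

ΔF = 0.452 W/m²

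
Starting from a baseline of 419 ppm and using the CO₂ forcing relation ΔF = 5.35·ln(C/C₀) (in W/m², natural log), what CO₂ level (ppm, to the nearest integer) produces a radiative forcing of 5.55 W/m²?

C ≈ 1182 ppm

Set 5.35 ln(C/419) = 5.55, so ln(C/419) = 5.55/5.35 = 1.03738.
Then C/419 = e^1.03738 = 2.82181, giving C = 419 × 2.82181 = 1182.34 ppm.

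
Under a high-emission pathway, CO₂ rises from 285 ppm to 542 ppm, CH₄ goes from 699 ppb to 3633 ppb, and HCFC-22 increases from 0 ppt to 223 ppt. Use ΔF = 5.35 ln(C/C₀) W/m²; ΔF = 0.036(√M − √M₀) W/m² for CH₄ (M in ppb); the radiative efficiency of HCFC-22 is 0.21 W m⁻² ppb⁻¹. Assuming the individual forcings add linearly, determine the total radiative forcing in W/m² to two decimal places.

ΔF = 4.70 W/m²

CO₂: 5.35 × ln(542/285) = 5.35 × ln(1.90175) = 5.35 × 0.64277 = 3.4388 W/m².
CH₄: 0.036 × (√3633 − √699) = 0.036 × (60.2744 − 26.4386) = 0.036 × 33.8358 = 1.2181 W/m².
HCFC-22: Δ = 223 − 0 = 223 ppt = 0.223 ppb; ΔF = 0.21 × 0.223 = 0.0468 W/m².
Total ΔF = 3.4388 + 1.2181 + 0.0468 = 4.7037 W/m².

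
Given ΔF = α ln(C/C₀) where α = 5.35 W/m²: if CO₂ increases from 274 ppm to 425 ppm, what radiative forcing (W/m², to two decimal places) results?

CO₂ absorption bands are partially saturated, so forcing scales with the logarithm of the concentration ratio.
CO₂: 5.35 × ln(425/274) = 5.35 × ln(1.55109) = 5.35 × 0.43896 = 2.3484 W/m².

ΔF = 2.35 W/m²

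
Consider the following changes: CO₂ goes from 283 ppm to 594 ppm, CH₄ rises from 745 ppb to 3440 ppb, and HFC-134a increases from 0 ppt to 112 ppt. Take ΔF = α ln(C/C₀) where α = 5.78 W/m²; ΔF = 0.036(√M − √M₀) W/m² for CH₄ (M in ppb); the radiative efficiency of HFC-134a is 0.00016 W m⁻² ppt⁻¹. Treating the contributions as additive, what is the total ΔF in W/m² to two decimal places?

CO₂: 5.78 × ln(594/283) = 5.78 × ln(2.09894) = 5.78 × 0.74143 = 4.2855 W/m².
CH₄: 0.036 × (√3440 − √745) = 0.036 × (58.6515 − 27.2947) = 0.036 × 31.3568 = 1.1288 W/m².
HFC-134a: ΔF = 0.00016 × (112 − 0) = 0.00016 × 112 = 0.0179 W/m².
Total ΔF = 4.2855 + 1.1288 + 0.0179 = 5.4322 W/m².

ΔF = 5.43 W/m²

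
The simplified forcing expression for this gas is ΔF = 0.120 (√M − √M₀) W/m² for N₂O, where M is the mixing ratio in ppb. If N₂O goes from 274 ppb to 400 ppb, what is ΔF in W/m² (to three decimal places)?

N₂O: 0.120 × (√400 − √274) = 0.120 × (20.0000 − 16.5529) = 0.120 × 3.4471 = 0.4137 W/m².

ΔF = 0.414 W/m²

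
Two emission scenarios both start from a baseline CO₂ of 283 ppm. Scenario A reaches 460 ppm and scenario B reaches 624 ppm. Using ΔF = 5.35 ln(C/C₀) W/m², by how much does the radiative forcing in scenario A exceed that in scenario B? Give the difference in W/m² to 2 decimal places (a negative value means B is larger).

ΔF_A = 5.35 ln(460/283) = 5.35 × 0.48578 = 2.5989 W/m².
ΔF_B = 5.35 ln(624/283) = 5.35 × 0.79070 = 4.2302 W/m².
Difference: 2.5989 − 4.2302 = -1.6313 W/m².

ΔF_A − ΔF_B = -1.63 W/m²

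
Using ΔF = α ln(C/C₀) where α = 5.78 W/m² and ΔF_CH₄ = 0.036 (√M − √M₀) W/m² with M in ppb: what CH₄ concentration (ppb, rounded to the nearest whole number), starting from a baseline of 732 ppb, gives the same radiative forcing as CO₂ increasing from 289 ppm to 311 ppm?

M ≈ 1508 ppb

CO₂ forcing: 5.78 × ln(311/289) = 5.78 × 0.073366 = 0.42406 W/m².
Set 0.036(√M − √732) = 0.42406: √M = 0.42406/0.036 + √732 = 11.7794 + 27.0555 = 38.8349.
M = (38.8349)² = 1508.15 ppb.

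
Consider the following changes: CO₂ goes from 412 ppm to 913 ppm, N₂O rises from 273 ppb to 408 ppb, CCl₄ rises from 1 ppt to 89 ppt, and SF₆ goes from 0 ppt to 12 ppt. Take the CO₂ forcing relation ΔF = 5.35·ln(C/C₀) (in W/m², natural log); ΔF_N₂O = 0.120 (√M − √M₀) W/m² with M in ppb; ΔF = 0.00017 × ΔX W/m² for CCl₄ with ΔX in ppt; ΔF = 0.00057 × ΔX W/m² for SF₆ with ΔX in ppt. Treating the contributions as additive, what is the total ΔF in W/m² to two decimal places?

ΔF = 4.72 W/m²

CO₂: 5.35 × ln(913/412) = 5.35 × ln(2.21602) = 5.35 × 0.79571 = 4.2570 W/m².
N₂O: 0.120 × (√408 − √273) = 0.120 × (20.1990 − 16.5227) = 0.120 × 3.6763 = 0.4412 W/m².
CCl₄: ΔF = 0.00017 × (89 − 1) = 0.00017 × 88 = 0.0150 W/m².
SF₆: ΔF = 0.00057 × (12 − 0) = 0.00057 × 12 = 0.0068 W/m².
Total ΔF = 4.2570 + 0.4412 + 0.0150 + 0.0068 = 4.7200 W/m².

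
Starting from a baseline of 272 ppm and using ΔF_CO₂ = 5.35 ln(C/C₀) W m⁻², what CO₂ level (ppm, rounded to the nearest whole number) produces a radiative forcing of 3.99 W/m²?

Set 5.35 ln(C/272) = 3.99, so ln(C/272) = 3.99/5.35 = 0.74579.
Then C/272 = e^0.74579 = 2.10811, giving C = 272 × 2.10811 = 573.41 ppm.

C ≈ 573 ppm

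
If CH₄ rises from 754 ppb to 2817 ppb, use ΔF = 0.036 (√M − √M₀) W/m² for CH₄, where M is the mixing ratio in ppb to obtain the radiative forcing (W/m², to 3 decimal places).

CH₄: 0.036 × (√2817 − √754) = 0.036 × (53.0754 − 27.4591) = 0.036 × 25.6163 = 0.9222 W/m².

ΔF = 0.922 W/m²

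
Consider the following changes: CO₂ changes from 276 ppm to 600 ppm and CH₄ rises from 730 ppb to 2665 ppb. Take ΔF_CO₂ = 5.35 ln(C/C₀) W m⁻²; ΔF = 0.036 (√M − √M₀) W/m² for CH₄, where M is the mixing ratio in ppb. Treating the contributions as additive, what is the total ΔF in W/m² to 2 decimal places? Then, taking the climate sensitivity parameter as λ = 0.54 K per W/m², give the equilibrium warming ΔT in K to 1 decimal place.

CO₂: 5.35 × ln(600/276) = 5.35 × ln(2.17391) = 5.35 × 0.77653 = 4.1544 W/m².
CH₄: 0.036 × (√2665 − √730) = 0.036 × (51.6236 − 27.0185) = 0.036 × 24.6051 = 0.8858 W/m².
Total ΔF = 4.1544 + 0.8858 = 5.0402 W/m².
ΔT = λ ΔF = 0.54 × 5.04 = 2.7216 K.

ΔF = 5.04 W/m²; ΔT = 2.7 K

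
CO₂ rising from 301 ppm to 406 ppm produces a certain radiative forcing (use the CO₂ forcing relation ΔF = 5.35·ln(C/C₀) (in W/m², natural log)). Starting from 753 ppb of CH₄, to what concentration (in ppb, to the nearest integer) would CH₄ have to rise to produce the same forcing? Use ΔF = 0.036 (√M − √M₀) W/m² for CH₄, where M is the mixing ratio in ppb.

M ≈ 5171 ppb

CO₂ forcing: 5.35 × ln(406/301) = 5.35 × 0.299243 = 1.60095 W/m².
Set 0.036(√M − √753) = 1.60095: √M = 1.60095/0.036 + √753 = 44.4708 + 27.4408 = 71.9116.
M = (71.9116)² = 5171.28 ppb.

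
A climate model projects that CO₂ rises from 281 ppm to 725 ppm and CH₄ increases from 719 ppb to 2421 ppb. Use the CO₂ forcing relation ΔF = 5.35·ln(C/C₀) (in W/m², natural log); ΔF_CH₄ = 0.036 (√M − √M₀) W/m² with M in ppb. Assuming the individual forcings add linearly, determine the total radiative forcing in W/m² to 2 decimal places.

CO₂: 5.35 × ln(725/281) = 5.35 × ln(2.58007) = 5.35 × 0.94782 = 5.0708 W/m².
CH₄: 0.036 × (√2421 − √719) = 0.036 × (49.2037 − 26.8142) = 0.036 × 22.3895 = 0.8060 W/m².
Total ΔF = 5.0708 + 0.8060 = 5.8768 W/m².

ΔF = 5.88 W/m²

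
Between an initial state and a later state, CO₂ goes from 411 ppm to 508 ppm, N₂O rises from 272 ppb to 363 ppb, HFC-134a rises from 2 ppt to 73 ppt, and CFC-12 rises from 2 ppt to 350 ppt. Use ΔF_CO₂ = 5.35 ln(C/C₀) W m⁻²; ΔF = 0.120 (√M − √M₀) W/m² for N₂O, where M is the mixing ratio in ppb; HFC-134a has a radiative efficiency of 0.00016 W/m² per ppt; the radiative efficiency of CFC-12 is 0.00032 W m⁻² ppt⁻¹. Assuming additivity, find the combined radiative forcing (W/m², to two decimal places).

ΔF = 1.56 W/m²

CO₂: 5.35 × ln(508/411) = 5.35 × ln(1.23601) = 5.35 × 0.21189 = 1.1336 W/m².
N₂O: 0.120 × (√363 − √272) = 0.120 × (19.0526 − 16.4924) = 0.120 × 2.5602 = 0.3072 W/m².
HFC-134a: ΔF = 0.00016 × (73 − 2) = 0.00016 × 71 = 0.0114 W/m².
CFC-12: ΔF = 0.00032 × (350 − 2) = 0.00032 × 348 = 0.1114 W/m².
Total ΔF = 1.1336 + 0.3072 + 0.0114 + 0.1114 = 1.5636 W/m².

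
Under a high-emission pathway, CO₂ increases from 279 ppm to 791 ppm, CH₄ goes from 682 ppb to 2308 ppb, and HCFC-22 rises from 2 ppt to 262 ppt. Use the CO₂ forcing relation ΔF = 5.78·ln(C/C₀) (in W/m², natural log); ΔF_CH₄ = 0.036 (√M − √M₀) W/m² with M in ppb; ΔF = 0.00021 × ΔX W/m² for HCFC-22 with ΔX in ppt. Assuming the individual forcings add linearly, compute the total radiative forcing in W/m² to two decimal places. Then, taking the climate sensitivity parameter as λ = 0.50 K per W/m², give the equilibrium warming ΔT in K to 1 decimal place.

ΔF = 6.87 W/m²; ΔT = 3.4 K

CO₂: 5.78 × ln(791/279) = 5.78 × ln(2.83513) = 5.78 × 1.04209 = 6.0233 W/m².
CH₄: 0.036 × (√2308 − √682) = 0.036 × (48.0416 − 26.1151) = 0.036 × 21.9265 = 0.7894 W/m².
HCFC-22: ΔF = 0.00021 × (262 − 2) = 0.00021 × 260 = 0.0546 W/m².
Total ΔF = 6.0233 + 0.7894 + 0.0546 = 6.8673 W/m².
ΔT = λ ΔF = 0.50 × 6.87 = 3.4350 K.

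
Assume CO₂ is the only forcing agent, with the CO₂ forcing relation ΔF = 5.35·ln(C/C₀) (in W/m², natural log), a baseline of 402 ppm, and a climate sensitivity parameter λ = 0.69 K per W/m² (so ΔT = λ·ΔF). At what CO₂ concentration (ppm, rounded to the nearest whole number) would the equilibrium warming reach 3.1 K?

C ≈ 931 ppm

Required forcing: ΔF = ΔT/λ = 3.1/0.69 = 4.4928 W/m².
Then ln(C/402) = ΔF/5.35 = 4.4928/5.35 = 0.83978.
So C = 402 × e^0.83978 = 402 × 2.31586 = 930.98 ppm.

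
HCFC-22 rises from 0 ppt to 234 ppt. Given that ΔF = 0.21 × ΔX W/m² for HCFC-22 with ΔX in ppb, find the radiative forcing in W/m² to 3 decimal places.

HCFC-22: Δ = 234 − 0 = 234 ppt = 0.234 ppb; ΔF = 0.21 × 0.234 = 0.0491 W/m².

ΔF = 0.049 W/m²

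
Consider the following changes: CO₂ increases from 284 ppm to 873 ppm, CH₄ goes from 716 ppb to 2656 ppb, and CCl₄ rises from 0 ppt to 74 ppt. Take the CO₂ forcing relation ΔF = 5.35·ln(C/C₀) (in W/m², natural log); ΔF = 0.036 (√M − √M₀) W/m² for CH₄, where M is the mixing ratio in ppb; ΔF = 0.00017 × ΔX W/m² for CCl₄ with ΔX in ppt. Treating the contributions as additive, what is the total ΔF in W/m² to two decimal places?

ΔF = 6.91 W/m²

CO₂: 5.35 × ln(873/284) = 5.35 × ln(3.07394) = 5.35 × 1.12296 = 6.0078 W/m².
CH₄: 0.036 × (√2656 − √716) = 0.036 × (51.5364 − 26.7582) = 0.036 × 24.7782 = 0.8920 W/m².
CCl₄: ΔF = 0.00017 × (74 − 0) = 0.00017 × 74 = 0.0126 W/m².
Total ΔF = 6.0078 + 0.8920 + 0.0126 = 6.9124 W/m².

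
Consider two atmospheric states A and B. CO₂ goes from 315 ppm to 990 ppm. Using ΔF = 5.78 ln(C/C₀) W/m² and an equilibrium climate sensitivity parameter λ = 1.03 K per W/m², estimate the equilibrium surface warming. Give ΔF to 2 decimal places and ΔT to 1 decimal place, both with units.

ΔF = 6.62 W/m²; ΔT = 6.8 K

CO₂: 5.78 × ln(990/315) = 5.78 × ln(3.14286) = 5.78 × 1.14513 = 6.6189 W/m².
ΔT = λ ΔF = 1.03 × 6.62 = 6.8186 K.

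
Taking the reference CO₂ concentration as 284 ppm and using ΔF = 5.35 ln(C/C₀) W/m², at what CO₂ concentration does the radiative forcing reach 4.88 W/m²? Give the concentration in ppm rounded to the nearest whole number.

C ≈ 707 ppm

Set 5.35 ln(C/284) = 4.88, so ln(C/284) = 4.88/5.35 = 0.91215.
Then C/284 = e^0.91215 = 2.48967, giving C = 284 × 2.48967 = 707.07 ppm.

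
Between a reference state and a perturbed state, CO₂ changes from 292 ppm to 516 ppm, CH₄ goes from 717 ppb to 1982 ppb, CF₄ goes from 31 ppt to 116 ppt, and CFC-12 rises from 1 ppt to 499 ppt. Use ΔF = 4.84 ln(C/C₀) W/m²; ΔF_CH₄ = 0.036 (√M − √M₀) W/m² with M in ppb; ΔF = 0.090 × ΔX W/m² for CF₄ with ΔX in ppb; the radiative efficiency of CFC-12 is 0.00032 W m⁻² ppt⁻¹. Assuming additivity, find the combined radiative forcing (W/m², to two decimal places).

CO₂: 4.84 × ln(516/292) = 4.84 × ln(1.76712) = 4.84 × 0.56935 = 2.7557 W/m².
CH₄: 0.036 × (√1982 − √717) = 0.036 × (44.5197 − 26.7769) = 0.036 × 17.7428 = 0.6387 W/m².
CF₄: Δ = 116 − 31 = 85 ppt = 0.085 ppb; ΔF = 0.090 × 0.085 = 0.0077 W/m².
CFC-12: ΔF = 0.00032 × (499 − 1) = 0.00032 × 498 = 0.1594 W/m².
Total ΔF = 2.7557 + 0.6387 + 0.0077 + 0.1594 = 3.5615 W/m².

ΔF = 3.56 W/m²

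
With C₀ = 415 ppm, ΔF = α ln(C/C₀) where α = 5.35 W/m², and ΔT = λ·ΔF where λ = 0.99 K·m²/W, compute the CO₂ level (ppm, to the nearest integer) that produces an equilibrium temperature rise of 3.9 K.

C ≈ 867 ppm

Required forcing: ΔF = ΔT/λ = 3.9/0.99 = 3.9394 W/m².
Then ln(C/415) = ΔF/5.35 = 3.9394/5.35 = 0.73634.
So C = 415 × e^0.73634 = 415 × 2.08828 = 866.64 ppm.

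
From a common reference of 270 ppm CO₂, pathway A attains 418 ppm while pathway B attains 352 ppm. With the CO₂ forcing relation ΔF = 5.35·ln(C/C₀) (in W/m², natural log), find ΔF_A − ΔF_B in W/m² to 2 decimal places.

ΔF_A = 5.35 ln(418/270) = 5.35 × 0.43706 = 2.3383 W/m².
ΔF_B = 5.35 ln(352/270) = 5.35 × 0.26521 = 1.4189 W/m².
Difference: 2.3383 − 1.4189 = 0.9194 W/m².

ΔF_A − ΔF_B = 0.92 W/m²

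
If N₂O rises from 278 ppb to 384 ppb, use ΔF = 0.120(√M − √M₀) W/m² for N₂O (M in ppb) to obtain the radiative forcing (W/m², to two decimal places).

ΔF = 0.35 W/m²

N₂O: 0.120 × (√384 − √278) = 0.120 × (19.5959 − 16.6733) = 0.120 × 2.9226 = 0.3507 W/m².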